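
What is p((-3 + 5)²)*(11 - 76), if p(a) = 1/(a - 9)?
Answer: 13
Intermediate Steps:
p(a) = 1/(-9 + a)
p((-3 + 5)²)*(11 - 76) = (11 - 76)/(-9 + (-3 + 5)²) = -65/(-9 + 2²) = -65/(-9 + 4) = -65/(-5) = -⅕*(-65) = 13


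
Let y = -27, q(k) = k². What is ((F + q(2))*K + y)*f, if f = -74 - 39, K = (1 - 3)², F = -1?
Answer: 1695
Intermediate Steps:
K = 4 (K = (-2)² = 4)
f = -113
((F + q(2))*K + y)*f = ((-1 + 2²)*4 - 27)*(-113) = ((-1 + 4)*4 - 27)*(-113) = (3*4 - 27)*(-113) = (12 - 27)*(-113) = -15*(-113) = 1695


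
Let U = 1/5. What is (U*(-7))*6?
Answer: -42/5 ≈ -8.4000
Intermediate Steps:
U = ⅕ ≈ 0.20000
(U*(-7))*6 = ((⅕)*(-7))*6 = -7/5*6 = -42/5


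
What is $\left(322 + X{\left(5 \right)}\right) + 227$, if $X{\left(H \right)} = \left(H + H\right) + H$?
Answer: $564$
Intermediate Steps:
$X{\left(H \right)} = 3 H$ ($X{\left(H \right)} = 2 H + H = 3 H$)
$\left(322 + X{\left(5 \right)}\right) + 227 = \left(322 + 3 \cdot 5\right) + 227 = \left(322 + 15\right) + 227 = 337 + 227 = 564$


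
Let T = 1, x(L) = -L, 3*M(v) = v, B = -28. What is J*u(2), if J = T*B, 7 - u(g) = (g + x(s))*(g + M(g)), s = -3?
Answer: 532/3 ≈ 177.33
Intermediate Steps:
M(v) = v/3
u(g) = 7 - 4*g*(3 + g)/3 (u(g) = 7 - (g - 1*(-3))*(g + g/3) = 7 - (g + 3)*4*g/3 = 7 - (3 + g)*4*g/3 = 7 - 4*g*(3 + g)/3)
J = -28 (J = 1*(-28) = -28)
J*u(2) = -28*(7 - 4*2 - 4/3*2²) = -28*(7 - 8 - 4/3*4) = -28*(7 - 8 - 16/3) = -28*(-19/3) = 532/3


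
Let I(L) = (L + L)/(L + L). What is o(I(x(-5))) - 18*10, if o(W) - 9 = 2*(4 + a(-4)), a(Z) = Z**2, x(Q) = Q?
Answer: -131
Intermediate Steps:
I(L) = 1 (I(L) = (2*L)/((2*L)) = (2*L)*(1/(2*L)) = 1)
o(W) = 49 (o(W) = 9 + 2*(4 + (-4)**2) = 9 + 2*(4 + 16) = 9 + 2*20 = 9 + 40 = 49)
o(I(x(-5))) - 18*10 = 49 - 18*10 = 49 - 180 = -131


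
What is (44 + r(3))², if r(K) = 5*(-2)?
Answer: 1156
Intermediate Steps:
r(K) = -10
(44 + r(3))² = (44 - 10)² = 34² = 1156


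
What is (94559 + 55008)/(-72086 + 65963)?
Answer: -149567/6123 ≈ -24.427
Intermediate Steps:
(94559 + 55008)/(-72086 + 65963) = 149567/(-6123) = 149567*(-1/6123) = -149567/6123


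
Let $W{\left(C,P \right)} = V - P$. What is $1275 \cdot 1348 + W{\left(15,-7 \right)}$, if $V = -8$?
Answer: $1718699$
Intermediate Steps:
$W{\left(C,P \right)} = -8 - P$
$1275 \cdot 1348 + W{\left(15,-7 \right)} = 1275 \cdot 1348 - 1 = 1718700 + \left(-8 + 7\right) = 1718700 - 1 = 1718699$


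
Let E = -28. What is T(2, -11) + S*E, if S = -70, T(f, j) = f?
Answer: 1962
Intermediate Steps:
T(2, -11) + S*E = 2 - 70*(-28) = 2 + 1960 = 1962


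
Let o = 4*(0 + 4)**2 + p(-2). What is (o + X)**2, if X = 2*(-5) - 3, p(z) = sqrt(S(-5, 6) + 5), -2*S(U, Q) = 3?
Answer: (102 + sqrt(14))**2/4 ≈ 2795.3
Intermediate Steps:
S(U, Q) = -3/2 (S(U, Q) = -1/2*3 = -3/2)
p(z) = sqrt(14)/2 (p(z) = sqrt(-3/2 + 5) = sqrt(7/2) = sqrt(14)/2)
X = -13 (X = -10 - 3 = -13)
o = 64 + sqrt(14)/2 (o = 4*(0 + 4)**2 + sqrt(14)/2 = 4*4**2 + sqrt(14)/2 = 4*16 + sqrt(14)/2 = 64 + sqrt(14)/2 ≈ 65.871)
(o + X)**2 = ((64 + sqrt(14)/2) - 13)**2 = (51 + sqrt(14)/2)**2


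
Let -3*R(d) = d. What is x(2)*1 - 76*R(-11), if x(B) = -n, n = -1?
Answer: -833/3 ≈ -277.67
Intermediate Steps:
R(d) = -d/3
x(B) = 1 (x(B) = -1*(-1) = 1)
x(2)*1 - 76*R(-11) = 1*1 - (-76)*(-11)/3 = 1 - 76*11/3 = 1 - 836/3 = -833/3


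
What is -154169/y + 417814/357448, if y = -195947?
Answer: 68488400285/35020431628 ≈ 1.9557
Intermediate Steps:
-154169/y + 417814/357448 = -154169/(-195947) + 417814/357448 = -154169*(-1/195947) + 417814*(1/357448) = 154169/195947 + 208907/178724 = 68488400285/35020431628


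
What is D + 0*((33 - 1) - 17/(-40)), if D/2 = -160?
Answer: -320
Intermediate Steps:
D = -320 (D = 2*(-160) = -320)
D + 0*((33 - 1) - 17/(-40)) = -320 + 0*((33 - 1) - 17/(-40)) = -320 + 0*(32 - 17*(-1/40)) = -320 + 0*(32 + 17/40) = -320 + 0*(1297/40) = -320 + 0 = -320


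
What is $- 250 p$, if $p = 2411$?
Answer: $-602750$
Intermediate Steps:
$- 250 p = \left(-250\right) 2411 = -602750$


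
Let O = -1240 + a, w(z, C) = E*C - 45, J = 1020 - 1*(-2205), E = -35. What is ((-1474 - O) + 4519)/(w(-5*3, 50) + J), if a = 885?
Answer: 340/143 ≈ 2.3776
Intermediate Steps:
J = 3225 (J = 1020 + 2205 = 3225)
w(z, C) = -45 - 35*C (w(z, C) = -35*C - 45 = -45 - 35*C)
O = -355 (O = -1240 + 885 = -355)
((-1474 - O) + 4519)/(w(-5*3, 50) + J) = ((-1474 - 1*(-355)) + 4519)/((-45 - 35*50) + 3225) = ((-1474 + 355) + 4519)/((-45 - 1750) + 3225) = (-1119 + 4519)/(-1795 + 3225) = 3400/1430 = 3400*(1/1430) = 340/143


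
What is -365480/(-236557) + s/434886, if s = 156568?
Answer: 97989695828/51437663751 ≈ 1.9050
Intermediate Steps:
-365480/(-236557) + s/434886 = -365480/(-236557) + 156568/434886 = -365480*(-1/236557) + 156568*(1/434886) = 365480/236557 + 78284/217443 = 97989695828/51437663751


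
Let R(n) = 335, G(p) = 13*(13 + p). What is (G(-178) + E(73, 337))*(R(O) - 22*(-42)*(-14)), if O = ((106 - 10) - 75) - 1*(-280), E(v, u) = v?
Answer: 26109272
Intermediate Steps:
G(p) = 169 + 13*p
O = 301 (O = (96 - 75) + 280 = 21 + 280 = 301)
(G(-178) + E(73, 337))*(R(O) - 22*(-42)*(-14)) = ((169 + 13*(-178)) + 73)*(335 - 22*(-42)*(-14)) = ((169 - 2314) + 73)*(335 + 924*(-14)) = (-2145 + 73)*(335 - 12936) = -2072*(-12601) = 26109272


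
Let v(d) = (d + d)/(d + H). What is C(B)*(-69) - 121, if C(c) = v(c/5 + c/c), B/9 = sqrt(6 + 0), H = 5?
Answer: -9 - 75*sqrt(6) ≈ -192.71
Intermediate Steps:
B = 9*sqrt(6) (B = 9*sqrt(6 + 0) = 9*sqrt(6) ≈ 22.045)
v(d) = 2*d/(5 + d) (v(d) = (d + d)/(d + 5) = (2*d)/(5 + d) = 2*d/(5 + d))
C(c) = 2*(1 + c/5)/(6 + c/5) (C(c) = 2*(c/5 + c/c)/(5 + (c/5 + c/c)) = 2*(c*(1/5) + 1)/(5 + (c*(1/5) + 1)) = 2*(c/5 + 1)/(5 + (c/5 + 1)) = 2*(1 + c/5)/(5 + (1 + c/5)) = 2*(1 + c/5)/(6 + c/5))
C(B)*(-69) - 121 = (2*(5 + 9*sqrt(6))/(30 + 9*sqrt(6)))*(-69) - 121 = -138*(5 + 9*sqrt(6))/(30 + 9*sqrt(6)) - 121 = -121 - 138*(5 + 9*sqrt(6))/(30 + 9*sqrt(6))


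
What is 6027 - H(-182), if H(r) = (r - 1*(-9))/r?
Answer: 1096741/182 ≈ 6026.0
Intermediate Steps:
H(r) = (9 + r)/r (H(r) = (r + 9)/r = (9 + r)/r)
6027 - H(-182) = 6027 - (9 - 182)/(-182) = 6027 - (-1)*(-173)/182 = 6027 - 1*173/182 = 6027 - 173/182 = 1096741/182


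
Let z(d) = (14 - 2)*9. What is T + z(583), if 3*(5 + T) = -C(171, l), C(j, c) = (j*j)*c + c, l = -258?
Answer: 2514915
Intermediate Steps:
C(j, c) = c + c*j² (C(j, c) = j²*c + c = c*j² + c = c + c*j²)
z(d) = 108 (z(d) = 12*9 = 108)
T = 2514807 (T = -5 + (-(-258)*(1 + 171²))/3 = -5 + (-(-258)*(1 + 29241))/3 = -5 + (-(-258)*29242)/3 = -5 + (-1*(-7544436))/3 = -5 + (⅓)*7544436 = -5 + 2514812 = 2514807)
T + z(583) = 2514807 + 108 = 2514915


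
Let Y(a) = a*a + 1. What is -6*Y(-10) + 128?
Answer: -478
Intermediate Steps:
Y(a) = 1 + a² (Y(a) = a² + 1 = 1 + a²)
-6*Y(-10) + 128 = -6*(1 + (-10)²) + 128 = -6*(1 + 100) + 128 = -6*101 + 128 = -606 + 128 = -478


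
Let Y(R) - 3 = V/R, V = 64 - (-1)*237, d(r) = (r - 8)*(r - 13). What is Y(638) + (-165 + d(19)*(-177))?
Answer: -7556171/638 ≈ -11844.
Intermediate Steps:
d(r) = (-13 + r)*(-8 + r) (d(r) = (-8 + r)*(-13 + r) = (-13 + r)*(-8 + r))
V = 301 (V = 64 - 1*(-237) = 64 + 237 = 301)
Y(R) = 3 + 301/R
Y(638) + (-165 + d(19)*(-177)) = (3 + 301/638) + (-165 + (104 + 19² - 21*19)*(-177)) = (3 + 301*(1/638)) + (-165 + (104 + 361 - 399)*(-177)) = (3 + 301/638) + (-165 + 66*(-177)) = 2215/638 + (-165 - 11682) = 2215/638 - 11847 = -7556171/638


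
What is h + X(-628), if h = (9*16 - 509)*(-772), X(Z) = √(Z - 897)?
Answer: 281780 + 5*I*√61 ≈ 2.8178e+5 + 39.051*I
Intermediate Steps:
X(Z) = √(-897 + Z)
h = 281780 (h = (144 - 509)*(-772) = -365*(-772) = 281780)
h + X(-628) = 281780 + √(-897 - 628) = 281780 + √(-1525) = 281780 + 5*I*√61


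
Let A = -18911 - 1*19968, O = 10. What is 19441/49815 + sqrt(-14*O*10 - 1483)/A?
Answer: 19441/49815 - 31*I*sqrt(3)/38879 ≈ 0.39026 - 0.001381*I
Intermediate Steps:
A = -38879 (A = -18911 - 19968 = -38879)
19441/49815 + sqrt(-14*O*10 - 1483)/A = 19441/49815 + sqrt(-14*10*10 - 1483)/(-38879) = 19441*(1/49815) + sqrt(-140*10 - 1483)*(-1/38879) = 19441/49815 + sqrt(-1400 - 1483)*(-1/38879) = 19441/49815 + sqrt(-2883)*(-1/38879) = 19441/49815 + (31*I*sqrt(3))*(-1/38879) = 19441/49815 - 31*I*sqrt(3)/38879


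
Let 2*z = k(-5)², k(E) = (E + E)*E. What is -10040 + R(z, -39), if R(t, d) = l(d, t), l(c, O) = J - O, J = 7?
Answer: -11283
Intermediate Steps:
k(E) = 2*E² (k(E) = (2*E)*E = 2*E²)
z = 1250 (z = (2*(-5)²)²/2 = (2*25)²/2 = (½)*50² = (½)*2500 = 1250)
l(c, O) = 7 - O
R(t, d) = 7 - t
-10040 + R(z, -39) = -10040 + (7 - 1*1250) = -10040 + (7 - 1250) = -10040 - 1243 = -11283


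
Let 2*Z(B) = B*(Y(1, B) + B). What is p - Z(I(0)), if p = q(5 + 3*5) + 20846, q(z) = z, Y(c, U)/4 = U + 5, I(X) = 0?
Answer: 20866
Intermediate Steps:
Y(c, U) = 20 + 4*U (Y(c, U) = 4*(U + 5) = 4*(5 + U) = 20 + 4*U)
p = 20866 (p = (5 + 3*5) + 20846 = (5 + 15) + 20846 = 20 + 20846 = 20866)
Z(B) = B*(20 + 5*B)/2 (Z(B) = (B*((20 + 4*B) + B))/2 = (B*(20 + 5*B))/2 = B*(20 + 5*B)/2)
p - Z(I(0)) = 20866 - 5*0*(4 + 0)/2 = 20866 - 5*0*4/2 = 20866 - 1*0 = 20866 + 0 = 20866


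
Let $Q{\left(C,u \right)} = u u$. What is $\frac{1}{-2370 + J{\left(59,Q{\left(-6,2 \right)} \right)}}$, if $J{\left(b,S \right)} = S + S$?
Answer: $- \frac{1}{2362} \approx -0.00042337$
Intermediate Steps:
$Q{\left(C,u \right)} = u^{2}$
$J{\left(b,S \right)} = 2 S$
$\frac{1}{-2370 + J{\left(59,Q{\left(-6,2 \right)} \right)}} = \frac{1}{-2370 + 2 \cdot 2^{2}} = \frac{1}{-2370 + 2 \cdot 4} = \frac{1}{-2370 + 8} = \frac{1}{-2362} = - \frac{1}{2362}$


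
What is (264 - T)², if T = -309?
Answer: 328329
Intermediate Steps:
(264 - T)² = (264 - 1*(-309))² = (264 + 309)² = 573² = 328329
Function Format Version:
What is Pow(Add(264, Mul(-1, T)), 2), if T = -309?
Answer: 328329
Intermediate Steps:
Pow(Add(264, Mul(-1, T)), 2) = Pow(Add(264, Mul(-1, -309)), 2) = Pow(Add(264, 309), 2) = Pow(573, 2) = 328329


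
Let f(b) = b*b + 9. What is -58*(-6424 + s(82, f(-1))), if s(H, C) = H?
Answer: 367836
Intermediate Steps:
f(b) = 9 + b² (f(b) = b² + 9 = 9 + b²)
-58*(-6424 + s(82, f(-1))) = -58*(-6424 + 82) = -58*(-6342) = 367836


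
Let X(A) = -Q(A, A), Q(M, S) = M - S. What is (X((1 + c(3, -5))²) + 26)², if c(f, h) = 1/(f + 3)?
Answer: 676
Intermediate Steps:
c(f, h) = 1/(3 + f)
X(A) = 0 (X(A) = -(A - A) = -1*0 = 0)
(X((1 + c(3, -5))²) + 26)² = (0 + 26)² = 26² = 676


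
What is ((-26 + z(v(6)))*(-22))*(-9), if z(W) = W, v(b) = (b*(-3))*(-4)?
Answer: 9108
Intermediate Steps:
v(b) = 12*b (v(b) = -3*b*(-4) = 12*b)
((-26 + z(v(6)))*(-22))*(-9) = ((-26 + 12*6)*(-22))*(-9) = ((-26 + 72)*(-22))*(-9) = (46*(-22))*(-9) = -1012*(-9) = 9108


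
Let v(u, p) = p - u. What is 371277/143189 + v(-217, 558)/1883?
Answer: 810086066/269624887 ≈ 3.0045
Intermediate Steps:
371277/143189 + v(-217, 558)/1883 = 371277/143189 + (558 - 1*(-217))/1883 = 371277*(1/143189) + (558 + 217)*(1/1883) = 371277/143189 + 775*(1/1883) = 371277/143189 + 775/1883 = 810086066/269624887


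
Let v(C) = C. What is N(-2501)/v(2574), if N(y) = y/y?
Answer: 1/2574 ≈ 0.00038850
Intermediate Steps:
N(y) = 1
N(-2501)/v(2574) = 1/2574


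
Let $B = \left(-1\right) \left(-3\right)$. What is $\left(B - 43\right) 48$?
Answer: $-1920$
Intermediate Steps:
$B = 3$
$\left(B - 43\right) 48 = \left(3 - 43\right) 48 = \left(-40\right) 48 = -1920$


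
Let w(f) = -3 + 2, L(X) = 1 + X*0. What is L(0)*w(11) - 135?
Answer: -136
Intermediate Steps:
L(X) = 1 (L(X) = 1 + 0 = 1)
w(f) = -1
L(0)*w(11) - 135 = 1*(-1) - 135 = -1 - 135 = -136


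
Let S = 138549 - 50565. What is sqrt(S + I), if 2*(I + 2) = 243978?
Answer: sqrt(209971) ≈ 458.23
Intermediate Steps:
I = 121987 (I = -2 + (1/2)*243978 = -2 + 121989 = 121987)
S = 87984
sqrt(S + I) = sqrt(87984 + 121987) = sqrt(209971)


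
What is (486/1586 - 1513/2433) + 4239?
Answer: 8177986601/1929369 ≈ 4238.7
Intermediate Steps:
(486/1586 - 1513/2433) + 4239 = (486*(1/1586) - 1513*1/2433) + 4239 = (243/793 - 1513/2433) + 4239 = -608590/1929369 + 4239 = 8177986601/1929369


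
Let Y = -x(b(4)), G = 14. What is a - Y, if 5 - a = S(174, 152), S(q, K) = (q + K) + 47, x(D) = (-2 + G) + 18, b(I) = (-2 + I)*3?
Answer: -338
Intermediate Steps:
b(I) = -6 + 3*I
x(D) = 30 (x(D) = (-2 + 14) + 18 = 12 + 18 = 30)
S(q, K) = 47 + K + q (S(q, K) = (K + q) + 47 = 47 + K + q)
a = -368 (a = 5 - (47 + 152 + 174) = 5 - 1*373 = 5 - 373 = -368)
Y = -30 (Y = -1*30 = -30)
a - Y = -368 - 1*(-30) = -368 + 30 = -338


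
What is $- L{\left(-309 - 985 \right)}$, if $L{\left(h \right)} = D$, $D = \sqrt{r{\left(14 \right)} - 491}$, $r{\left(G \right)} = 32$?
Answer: $- 3 i \sqrt{51} \approx - 21.424 i$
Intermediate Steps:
$D = 3 i \sqrt{51}$ ($D = \sqrt{32 - 491} = \sqrt{-459} = 3 i \sqrt{51} \approx 21.424 i$)
$L{\left(h \right)} = 3 i \sqrt{51}$
$- L{\left(-309 - 985 \right)} = - 3 i \sqrt{51}$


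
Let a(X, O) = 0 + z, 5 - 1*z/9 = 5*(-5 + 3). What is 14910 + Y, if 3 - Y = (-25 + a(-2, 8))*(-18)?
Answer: 16893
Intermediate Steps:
z = 135 (z = 45 - 45*(-5 + 3) = 45 - 45*(-2) = 45 - 9*(-10) = 45 + 90 = 135)
a(X, O) = 135 (a(X, O) = 0 + 135 = 135)
Y = 1983 (Y = 3 - (-25 + 135)*(-18) = 3 - 110*(-18) = 3 - 1*(-1980) = 3 + 1980 = 1983)
14910 + Y = 14910 + 1983 = 16893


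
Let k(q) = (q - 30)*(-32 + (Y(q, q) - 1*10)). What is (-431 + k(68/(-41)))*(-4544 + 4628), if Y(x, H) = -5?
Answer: 3640140/41 ≈ 88784.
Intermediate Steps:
k(q) = 1410 - 47*q (k(q) = (q - 30)*(-32 + (-5 - 1*10)) = (-30 + q)*(-32 + (-5 - 10)) = (-30 + q)*(-32 - 15) = (-30 + q)*(-47) = 1410 - 47*q)
(-431 + k(68/(-41)))*(-4544 + 4628) = (-431 + (1410 - 3196/(-41)))*(-4544 + 4628) = (-431 + (1410 - 3196*(-1)/41))*84 = (-431 + (1410 - 47*(-68/41)))*84 = (-431 + (1410 + 3196/41))*84 = (-431 + 61006/41)*84 = (43335/41)*84 = 3640140/41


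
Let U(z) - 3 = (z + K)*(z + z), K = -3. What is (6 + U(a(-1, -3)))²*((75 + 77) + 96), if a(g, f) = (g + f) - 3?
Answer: 5505848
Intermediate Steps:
a(g, f) = -3 + f + g (a(g, f) = (f + g) - 3 = -3 + f + g)
U(z) = 3 + 2*z*(-3 + z) (U(z) = 3 + (z - 3)*(z + z) = 3 + (-3 + z)*(2*z) = 3 + 2*z*(-3 + z))
(6 + U(a(-1, -3)))²*((75 + 77) + 96) = (6 + (3 - 6*(-3 - 3 - 1) + 2*(-3 - 3 - 1)²))²*((75 + 77) + 96) = (6 + (3 - 6*(-7) + 2*(-7)²))²*(152 + 96) = (6 + (3 + 42 + 2*49))²*248 = (6 + (3 + 42 + 98))²*248 = (6 + 143)²*248 = 149²*248 = 22201*248 = 5505848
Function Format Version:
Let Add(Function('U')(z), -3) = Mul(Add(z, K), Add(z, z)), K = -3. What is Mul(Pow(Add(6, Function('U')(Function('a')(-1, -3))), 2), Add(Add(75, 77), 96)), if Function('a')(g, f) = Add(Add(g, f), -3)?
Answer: 5505848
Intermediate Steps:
Function('a')(g, f) = Add(-3, f, g) (Function('a')(g, f) = Add(Add(f, g), -3) = Add(-3, f, g))
Function('U')(z) = Add(3, Mul(2, z, Add(-3, z))) (Function('U')(z) = Add(3, Mul(Add(z, -3), Add(z, z))) = Add(3, Mul(Add(-3, z), Mul(2, z))) = Add(3, Mul(2, z, Add(-3, z))))
Mul(Pow(Add(6, Function('U')(Function('a')(-1, -3))), 2), Add(Add(75, 77), 96)) = Mul(Pow(Add(6, Add(3, Mul(-6, Add(-3, -3, -1)), Mul(2, Pow(Add(-3, -3, -1), 2)))), 2), Add(Add(75, 77), 96)) = Mul(Pow(Add(6, Add(3, Mul(-6, -7), Mul(2, Pow(-7, 2)))), 2), Add(152, 96)) = Mul(Pow(Add(6, Add(3, 42, Mul(2, 49))), 2), 248) = Mul(Pow(Add(6, Add(3, 42, 98)), 2), 248) = Mul(Pow(Add(6, 143), 2), 248) = Mul(Pow(149, 2), 248) = Mul(22201, 248) = 5505848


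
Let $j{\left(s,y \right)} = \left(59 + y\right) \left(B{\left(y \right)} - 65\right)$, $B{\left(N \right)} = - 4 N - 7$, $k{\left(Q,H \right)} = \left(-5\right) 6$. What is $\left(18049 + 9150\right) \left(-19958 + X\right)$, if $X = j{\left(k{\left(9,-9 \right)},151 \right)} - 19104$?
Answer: $-4923617378$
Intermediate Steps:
$k{\left(Q,H \right)} = -30$
$B{\left(N \right)} = -7 - 4 N$
$j{\left(s,y \right)} = \left(-72 - 4 y\right) \left(59 + y\right)$ ($j{\left(s,y \right)} = \left(59 + y\right) \left(\left(-7 - 4 y\right) - 65\right) = \left(59 + y\right) \left(-72 - 4 y\right) = \left(-72 - 4 y\right) \left(59 + y\right)$)
$X = -161064$ ($X = \left(-4248 - 46508 - 4 \cdot 151^{2}\right) - 19104 = \left(-4248 - 46508 - 91204\right) - 19104 = -141960 - 19104 = -161064$)
$\left(18049 + 9150\right) \left(-19958 + X\right) = \left(18049 + 9150\right) \left(-19958 - 161064\right) = 27199 \left(-181022\right) = -4923617378$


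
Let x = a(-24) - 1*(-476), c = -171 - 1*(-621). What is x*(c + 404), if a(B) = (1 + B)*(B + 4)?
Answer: 799344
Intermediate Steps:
c = 450 (c = -171 + 621 = 450)
a(B) = (1 + B)*(4 + B)
x = 936 (x = (4 + (-24)² + 5*(-24)) - 1*(-476) = (4 + 576 - 120) + 476 = 460 + 476 = 936)
x*(c + 404) = 936*(450 + 404) = 936*854 = 799344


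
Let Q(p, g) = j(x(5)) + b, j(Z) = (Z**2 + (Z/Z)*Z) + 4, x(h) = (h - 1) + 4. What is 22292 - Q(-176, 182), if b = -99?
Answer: 22315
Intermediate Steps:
x(h) = 3 + h (x(h) = (-1 + h) + 4 = 3 + h)
j(Z) = 4 + Z + Z**2 (j(Z) = (Z**2 + 1*Z) + 4 = (Z**2 + Z) + 4 = (Z + Z**2) + 4 = 4 + Z + Z**2)
Q(p, g) = -23 (Q(p, g) = (4 + (3 + 5) + (3 + 5)**2) - 99 = (4 + 8 + 8**2) - 99 = (4 + 8 + 64) - 99 = 76 - 99 = -23)
22292 - Q(-176, 182) = 22292 - 1*(-23) = 22292 + 23 = 22315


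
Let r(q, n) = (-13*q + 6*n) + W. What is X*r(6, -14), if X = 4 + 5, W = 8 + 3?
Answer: -1359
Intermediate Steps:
W = 11
r(q, n) = 11 - 13*q + 6*n (r(q, n) = (-13*q + 6*n) + 11 = 11 - 13*q + 6*n)
X = 9
X*r(6, -14) = 9*(11 - 13*6 + 6*(-14)) = 9*(11 - 78 - 84) = 9*(-151) = -1359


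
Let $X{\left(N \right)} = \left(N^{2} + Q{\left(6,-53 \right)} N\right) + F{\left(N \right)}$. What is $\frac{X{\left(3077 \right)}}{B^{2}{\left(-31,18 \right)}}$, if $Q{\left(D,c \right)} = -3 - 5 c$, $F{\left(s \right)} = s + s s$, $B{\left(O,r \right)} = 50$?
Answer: $\frac{19745109}{2500} \approx 7898.0$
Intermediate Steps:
$F{\left(s \right)} = s + s^{2}$
$X{\left(N \right)} = N^{2} + 262 N + N \left(1 + N\right)$ ($X{\left(N \right)} = \left(N^{2} + \left(-3 - -265\right) N\right) + N \left(1 + N\right) = \left(N^{2} + \left(-3 + 265\right) N\right) + N \left(1 + N\right) = \left(N^{2} + 262 N\right) + N \left(1 + N\right) = N^{2} + 262 N + N \left(1 + N\right)$)
$\frac{X{\left(3077 \right)}}{B^{2}{\left(-31,18 \right)}} = \frac{3077 \left(263 + 2 \cdot 3077\right)}{50^{2}} = \frac{3077 \left(263 + 6154\right)}{2500} = 3077 \cdot 6417 \cdot \frac{1}{2500} = 19745109 \cdot \frac{1}{2500} = \frac{19745109}{2500}$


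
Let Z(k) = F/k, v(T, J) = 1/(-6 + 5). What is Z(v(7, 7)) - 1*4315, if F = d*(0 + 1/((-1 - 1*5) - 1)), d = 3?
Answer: -30202/7 ≈ -4314.6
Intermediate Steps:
v(T, J) = -1 (v(T, J) = 1/(-1) = -1)
F = -3/7 (F = 3*(0 + 1/((-1 - 1*5) - 1)) = 3*(0 + 1/((-1 - 5) - 1)) = 3*(0 + 1/(-6 - 1)) = 3*(0 + 1/(-7)) = 3*(0 - 1/7) = 3*(-1/7) = -3/7 ≈ -0.42857)
Z(k) = -3/(7*k)
Z(v(7, 7)) - 1*4315 = -3/7/(-1) - 1*4315 = -3/7*(-1) - 4315 = 3/7 - 4315 = -30202/7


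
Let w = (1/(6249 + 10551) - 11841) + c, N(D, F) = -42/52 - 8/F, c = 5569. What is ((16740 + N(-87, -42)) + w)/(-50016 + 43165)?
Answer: -762025471/498752800 ≈ -1.5279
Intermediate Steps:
N(D, F) = -21/26 - 8/F (N(D, F) = -42*1/52 - 8/F = -21/26 - 8/F)
w = -105369599/16800 (w = (1/(6249 + 10551) - 11841) + 5569 = (1/16800 - 11841) + 5569 = -198928799/16800 + 5569 = -105369599/16800 ≈ -6272.0)
((16740 + N(-87, -42)) + w)/(-50016 + 43165) = ((16740 + (-21/26 - 8/(-42))) - 105369599/16800)/(-50016 + 43165) = ((16740 + (-21/26 - 8*(-1/42))) - 105369599/16800)/(-6851) = ((16740 + (-21/26 + 4/21)) - 105369599/16800)*(-1/6851) = ((16740 - 337/546) - 105369599/16800)*(-1/6851) = (9139703/546 - 105369599/16800)*(-1/6851) = (762025471/72800)*(-1/6851) = -762025471/498752800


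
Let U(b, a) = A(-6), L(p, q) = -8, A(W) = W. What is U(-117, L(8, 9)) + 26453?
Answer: 26447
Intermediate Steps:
U(b, a) = -6
U(-117, L(8, 9)) + 26453 = -6 + 26453 = 26447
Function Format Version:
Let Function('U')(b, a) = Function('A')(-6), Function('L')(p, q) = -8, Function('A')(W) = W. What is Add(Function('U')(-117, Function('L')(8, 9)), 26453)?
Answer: 26447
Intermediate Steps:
Function('U')(b, a) = -6
Add(Function('U')(-117, Function('L')(8, 9)), 26453) = Add(-6, 26453) = 26447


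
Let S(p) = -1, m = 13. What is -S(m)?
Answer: 1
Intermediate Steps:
-S(m) = -1*(-1) = 1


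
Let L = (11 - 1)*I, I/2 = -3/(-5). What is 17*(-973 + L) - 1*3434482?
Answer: -3450819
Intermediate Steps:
I = 6/5 (I = 2*(-3/(-5)) = 2*(-3*(-1/5)) = 2*(3/5) = 6/5 ≈ 1.2000)
L = 12 (L = (11 - 1)*(6/5) = 10*(6/5) = 12)
17*(-973 + L) - 1*3434482 = 17*(-973 + 12) - 1*3434482 = 17*(-961) - 3434482 = -16337 - 3434482 = -3450819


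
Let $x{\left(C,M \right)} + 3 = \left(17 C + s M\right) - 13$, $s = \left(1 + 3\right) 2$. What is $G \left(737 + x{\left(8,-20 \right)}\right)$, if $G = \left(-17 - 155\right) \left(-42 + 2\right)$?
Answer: $4795360$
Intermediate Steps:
$s = 8$ ($s = 4 \cdot 2 = 8$)
$G = 6880$ ($G = \left(-172\right) \left(-40\right) = 6880$)
$x{\left(C,M \right)} = -16 + 8 M + 17 C$ ($x{\left(C,M \right)} = -3 - \left(13 - 17 C - 8 M\right) = -3 + \left(-13 + 8 M + 17 C\right) = -16 + 8 M + 17 C$)
$G \left(737 + x{\left(8,-20 \right)}\right) = 6880 \left(737 + \left(-16 + 8 \left(-20\right) + 17 \cdot 8\right)\right) = 6880 \left(737 - 40\right) = 6880 \cdot 697 = 4795360$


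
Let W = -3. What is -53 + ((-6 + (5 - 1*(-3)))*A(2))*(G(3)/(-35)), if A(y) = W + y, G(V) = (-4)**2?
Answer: -1823/35 ≈ -52.086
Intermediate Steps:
G(V) = 16
A(y) = -3 + y
-53 + ((-6 + (5 - 1*(-3)))*A(2))*(G(3)/(-35)) = -53 + ((-6 + (5 - 1*(-3)))*(-3 + 2))*(16/(-35)) = -53 + ((-6 + (5 + 3))*(-1))*(16*(-1/35)) = -53 + ((-6 + 8)*(-1))*(-16/35) = -53 + (2*(-1))*(-16/35) = -53 - 2*(-16/35) = -53 + 32/35 = -1823/35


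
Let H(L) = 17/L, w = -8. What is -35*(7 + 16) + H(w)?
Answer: -6457/8 ≈ -807.13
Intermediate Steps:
-35*(7 + 16) + H(w) = -35*(7 + 16) + 17/(-8) = -35*23 + 17*(-⅛) = -805 - 17/8 = -6457/8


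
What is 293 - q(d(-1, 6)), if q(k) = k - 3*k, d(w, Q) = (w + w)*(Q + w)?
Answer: 273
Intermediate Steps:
d(w, Q) = 2*w*(Q + w) (d(w, Q) = (2*w)*(Q + w) = 2*w*(Q + w))
q(k) = -2*k
293 - q(d(-1, 6)) = 293 - (-2)*2*(-1)*(6 - 1) = 293 - (-2)*2*(-1)*5 = 293 - (-2)*(-10) = 293 - 1*20 = 293 - 20 = 273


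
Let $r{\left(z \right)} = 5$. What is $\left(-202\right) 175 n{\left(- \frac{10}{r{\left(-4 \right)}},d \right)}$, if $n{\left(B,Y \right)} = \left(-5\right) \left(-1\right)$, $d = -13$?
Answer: $-176750$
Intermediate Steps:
$n{\left(B,Y \right)} = 5$
$\left(-202\right) 175 n{\left(- \frac{10}{r{\left(-4 \right)}},d \right)} = \left(-202\right) 175 \cdot 5 = \left(-35350\right) 5 = -176750$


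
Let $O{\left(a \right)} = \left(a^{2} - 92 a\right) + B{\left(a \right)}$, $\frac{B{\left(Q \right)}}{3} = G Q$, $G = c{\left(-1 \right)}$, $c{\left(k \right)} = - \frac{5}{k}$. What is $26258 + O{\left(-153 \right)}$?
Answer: $61448$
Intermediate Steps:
$G = 5$ ($G = - \frac{5}{-1} = \left(-5\right) \left(-1\right) = 5$)
$B{\left(Q \right)} = 15 Q$ ($B{\left(Q \right)} = 3 \cdot 5 Q = 15 Q$)
$O{\left(a \right)} = a^{2} - 77 a$ ($O{\left(a \right)} = \left(a^{2} - 92 a\right) + 15 a = a^{2} - 77 a$)
$26258 + O{\left(-153 \right)} = 26258 - 153 \left(-77 - 153\right) = 26258 - -35190 = 26258 + 35190 = 61448$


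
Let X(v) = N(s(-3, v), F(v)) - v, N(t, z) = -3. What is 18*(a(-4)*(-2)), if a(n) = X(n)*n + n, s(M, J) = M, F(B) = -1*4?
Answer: 288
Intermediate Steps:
F(B) = -4
X(v) = -3 - v
a(n) = n + n*(-3 - n) (a(n) = (-3 - n)*n + n = n*(-3 - n) + n = n + n*(-3 - n))
18*(a(-4)*(-2)) = 18*(-1*(-4)*(2 - 4)*(-2)) = 18*(-1*(-4)*(-2)*(-2)) = 18*(-8*(-2)) = 18*16 = 288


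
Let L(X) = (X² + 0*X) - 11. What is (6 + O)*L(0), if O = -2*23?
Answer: 440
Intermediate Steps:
O = -46
L(X) = -11 + X² (L(X) = (X² + 0) - 11 = X² - 11 = -11 + X²)
(6 + O)*L(0) = (6 - 46)*(-11 + 0²) = -40*(-11 + 0) = -40*(-11) = 440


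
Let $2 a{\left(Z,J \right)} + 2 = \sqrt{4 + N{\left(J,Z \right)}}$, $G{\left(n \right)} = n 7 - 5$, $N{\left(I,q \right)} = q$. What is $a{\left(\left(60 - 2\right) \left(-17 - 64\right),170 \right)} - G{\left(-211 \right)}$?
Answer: $1481 + \frac{i \sqrt{4694}}{2} \approx 1481.0 + 34.256 i$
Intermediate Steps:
$G{\left(n \right)} = -5 + 7 n$ ($G{\left(n \right)} = 7 n - 5 = -5 + 7 n$)
$a{\left(Z,J \right)} = -1 + \frac{\sqrt{4 + Z}}{2}$
$a{\left(\left(60 - 2\right) \left(-17 - 64\right),170 \right)} - G{\left(-211 \right)} = \left(-1 + \frac{\sqrt{4 + \left(60 - 2\right) \left(-17 - 64\right)}}{2}\right) - \left(-5 + 7 \left(-211\right)\right) = \left(-1 + \frac{\sqrt{4 + 58 \left(-81\right)}}{2}\right) - \left(-5 - 1477\right) = \left(-1 + \frac{\sqrt{4 - 4698}}{2}\right) - -1482 = \left(-1 + \frac{\sqrt{-4694}}{2}\right) + 1482 = \left(-1 + \frac{i \sqrt{4694}}{2}\right) + 1482 = 1481 + \frac{i \sqrt{4694}}{2}$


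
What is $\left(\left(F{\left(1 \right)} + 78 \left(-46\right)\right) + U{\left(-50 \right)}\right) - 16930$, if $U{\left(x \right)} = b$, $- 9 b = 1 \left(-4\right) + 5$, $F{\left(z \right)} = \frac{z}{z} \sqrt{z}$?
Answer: $- \frac{184654}{9} \approx -20517.0$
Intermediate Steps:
$F{\left(z \right)} = \sqrt{z}$ ($F{\left(z \right)} = 1 \sqrt{z} = \sqrt{z}$)
$b = - \frac{1}{9}$ ($b = - \frac{1 \left(-4\right) + 5}{9} = - \frac{-4 + 5}{9} = \left(- \frac{1}{9}\right) 1 = - \frac{1}{9} \approx -0.11111$)
$U{\left(x \right)} = - \frac{1}{9}$
$\left(\left(F{\left(1 \right)} + 78 \left(-46\right)\right) + U{\left(-50 \right)}\right) - 16930 = \left(\left(\sqrt{1} + 78 \left(-46\right)\right) - \frac{1}{9}\right) - 16930 = \left(\left(1 - 3588\right) - \frac{1}{9}\right) - 16930 = \left(-3587 - \frac{1}{9}\right) - 16930 = - \frac{32284}{9} - 16930 = - \frac{184654}{9}$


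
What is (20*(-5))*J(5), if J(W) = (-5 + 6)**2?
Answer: -100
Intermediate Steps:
J(W) = 1 (J(W) = 1**2 = 1)
(20*(-5))*J(5) = (20*(-5))*1 = -100*1 = -100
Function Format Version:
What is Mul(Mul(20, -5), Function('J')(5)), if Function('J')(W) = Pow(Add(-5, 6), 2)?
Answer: -100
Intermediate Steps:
Function('J')(W) = 1 (Function('J')(W) = Pow(1, 2) = 1)
Mul(Mul(20, -5), Function('J')(5)) = Mul(Mul(20, -5), 1) = Mul(-100, 1) = -100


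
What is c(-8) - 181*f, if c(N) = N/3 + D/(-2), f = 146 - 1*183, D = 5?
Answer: 40151/6 ≈ 6691.8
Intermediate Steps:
f = -37 (f = 146 - 183 = -37)
c(N) = -5/2 + N/3 (c(N) = N/3 + 5/(-2) = N*(1/3) + 5*(-1/2) = N/3 - 5/2 = -5/2 + N/3)
c(-8) - 181*f = (-5/2 + (1/3)*(-8)) - 181*(-37) = (-5/2 - 8/3) + 6697 = -31/6 + 6697 = 40151/6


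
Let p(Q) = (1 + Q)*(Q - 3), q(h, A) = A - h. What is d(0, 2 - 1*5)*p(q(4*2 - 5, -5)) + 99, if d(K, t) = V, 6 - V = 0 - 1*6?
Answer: 1023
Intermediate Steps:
V = 12 (V = 6 - (0 - 1*6) = 6 - (0 - 6) = 6 - 1*(-6) = 6 + 6 = 12)
d(K, t) = 12
p(Q) = (1 + Q)*(-3 + Q)
d(0, 2 - 1*5)*p(q(4*2 - 5, -5)) + 99 = 12*(-3 + (-5 - (4*2 - 5))**2 - 2*(-5 - (4*2 - 5))) + 99 = 12*(-3 + (-5 - (8 - 5))**2 - 2*(-5 - (8 - 5))) + 99 = 12*(-3 + (-5 - 1*3)**2 - 2*(-5 - 1*3)) + 99 = 12*(-3 + (-5 - 3)**2 - 2*(-5 - 3)) + 99 = 12*(-3 + (-8)**2 - 2*(-8)) + 99 = 12*(-3 + 64 + 16) + 99 = 12*77 + 99 = 924 + 99 = 1023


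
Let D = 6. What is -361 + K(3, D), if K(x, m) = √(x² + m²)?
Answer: -361 + 3*√5 ≈ -354.29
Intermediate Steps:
K(x, m) = √(m² + x²)
-361 + K(3, D) = -361 + √(6² + 3²) = -361 + √(36 + 9) = -361 + √45 = -361 + 3*√5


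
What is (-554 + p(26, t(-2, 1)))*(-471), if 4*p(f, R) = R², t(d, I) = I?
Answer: 1043265/4 ≈ 2.6082e+5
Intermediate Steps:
p(f, R) = R²/4
(-554 + p(26, t(-2, 1)))*(-471) = (-554 + (¼)*1²)*(-471) = (-554 + (¼)*1)*(-471) = (-554 + ¼)*(-471) = -2215/4*(-471) = 1043265/4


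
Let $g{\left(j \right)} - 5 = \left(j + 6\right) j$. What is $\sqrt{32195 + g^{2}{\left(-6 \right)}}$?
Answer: $6 \sqrt{895} \approx 179.5$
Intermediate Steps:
$g{\left(j \right)} = 5 + j \left(6 + j\right)$ ($g{\left(j \right)} = 5 + \left(j + 6\right) j = 5 + \left(6 + j\right) j = 5 + j \left(6 + j\right)$)
$\sqrt{32195 + g^{2}{\left(-6 \right)}} = \sqrt{32195 + \left(5 + \left(-6\right)^{2} + 6 \left(-6\right)\right)^{2}} = \sqrt{32195 + \left(5 + 36 - 36\right)^{2}} = \sqrt{32195 + 5^{2}} = \sqrt{32195 + 25} = \sqrt{32220} = 6 \sqrt{895}$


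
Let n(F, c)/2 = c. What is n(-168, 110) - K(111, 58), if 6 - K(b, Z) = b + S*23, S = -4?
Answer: 233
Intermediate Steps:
n(F, c) = 2*c
K(b, Z) = 98 - b (K(b, Z) = 6 - (b - 4*23) = 6 - (b - 92) = 6 - (-92 + b) = 6 + (92 - b) = 98 - b)
n(-168, 110) - K(111, 58) = 2*110 - (98 - 1*111) = 220 - (98 - 111) = 220 - 1*(-13) = 220 + 13 = 233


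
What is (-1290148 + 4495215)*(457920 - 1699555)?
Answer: -3979523364545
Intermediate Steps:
(-1290148 + 4495215)*(457920 - 1699555) = 3205067*(-1241635) = -3979523364545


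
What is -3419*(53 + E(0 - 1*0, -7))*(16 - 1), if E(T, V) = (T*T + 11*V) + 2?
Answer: 1128270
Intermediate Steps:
E(T, V) = 2 + T² + 11*V (E(T, V) = (T² + 11*V) + 2 = 2 + T² + 11*V)
-3419*(53 + E(0 - 1*0, -7))*(16 - 1) = -3419*(53 + (2 + (0 - 1*0)² + 11*(-7)))*(16 - 1) = -3419*(53 + (2 + (0 + 0)² - 77))*15 = -3419*(53 + (2 + 0² - 77))*15 = -3419*(53 + (2 + 0 - 77))*15 = -3419*(53 - 75)*15 = -(-75218)*15 = -3419*(-330) = 1128270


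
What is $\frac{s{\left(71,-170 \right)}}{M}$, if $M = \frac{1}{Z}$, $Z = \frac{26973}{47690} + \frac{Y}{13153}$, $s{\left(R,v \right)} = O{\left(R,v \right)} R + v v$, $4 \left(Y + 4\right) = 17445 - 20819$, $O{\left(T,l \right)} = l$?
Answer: $\frac{529065513702}{62726657} \approx 8434.5$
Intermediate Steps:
$Y = - \frac{1695}{2}$ ($Y = -4 + \frac{17445 - 20819}{4} = -4 + \frac{1}{4} \left(-3374\right) = -4 - \frac{1687}{2} = - \frac{1695}{2} \approx -847.5$)
$s{\left(R,v \right)} = v^{2} + R v$ ($s{\left(R,v \right)} = v R + v v = R v + v^{2} = v^{2} + R v$)
$Z = \frac{157179297}{313633285}$ ($Z = \frac{26973}{47690} - \frac{1695}{2 \cdot 13153} = 26973 \cdot \frac{1}{47690} - \frac{1695}{26306} = \frac{26973}{47690} - \frac{1695}{26306} = \frac{157179297}{313633285} \approx 0.50116$)
$M = \frac{313633285}{157179297}$ ($M = \frac{1}{\frac{157179297}{313633285}} = \frac{313633285}{157179297} \approx 1.9954$)
$\frac{s{\left(71,-170 \right)}}{M} = \frac{\left(-170\right) \left(71 - 170\right)}{\frac{313633285}{157179297}} = \left(-170\right) \left(-99\right) \frac{157179297}{313633285} = 16830 \cdot \frac{157179297}{313633285} = \frac{529065513702}{62726657}$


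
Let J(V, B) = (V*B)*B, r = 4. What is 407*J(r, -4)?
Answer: 26048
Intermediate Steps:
J(V, B) = V*B² (J(V, B) = (B*V)*B = V*B²)
407*J(r, -4) = 407*(4*(-4)²) = 407*(4*16) = 407*64 = 26048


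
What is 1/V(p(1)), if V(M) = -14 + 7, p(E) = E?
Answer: -⅐ ≈ -0.14286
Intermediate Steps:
V(M) = -7
1/V(p(1)) = 1/(-7) = -⅐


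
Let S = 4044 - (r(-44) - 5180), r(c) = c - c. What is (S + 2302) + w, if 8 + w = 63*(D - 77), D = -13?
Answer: 5848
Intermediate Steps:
r(c) = 0
w = -5678 (w = -8 + 63*(-13 - 77) = -8 + 63*(-90) = -8 - 5670 = -5678)
S = 9224 (S = 4044 - (0 - 5180) = 4044 - 1*(-5180) = 4044 + 5180 = 9224)
(S + 2302) + w = (9224 + 2302) - 5678 = 11526 - 5678 = 5848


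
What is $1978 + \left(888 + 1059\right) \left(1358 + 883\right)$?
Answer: $4365205$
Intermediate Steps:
$1978 + \left(888 + 1059\right) \left(1358 + 883\right) = 1978 + 1947 \cdot 2241 = 1978 + 4363227 = 4365205$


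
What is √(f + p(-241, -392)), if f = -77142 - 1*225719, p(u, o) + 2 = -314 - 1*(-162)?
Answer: I*√303015 ≈ 550.47*I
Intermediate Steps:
p(u, o) = -154 (p(u, o) = -2 + (-314 - 1*(-162)) = -2 + (-314 + 162) = -2 - 152 = -154)
f = -302861 (f = -77142 - 225719 = -302861)
√(f + p(-241, -392)) = √(-302861 - 154) = √(-303015) = I*√303015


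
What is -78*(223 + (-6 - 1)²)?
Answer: -21216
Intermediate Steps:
-78*(223 + (-6 - 1)²) = -78*(223 + (-7)²) = -78*(223 + 49) = -78*272 = -21216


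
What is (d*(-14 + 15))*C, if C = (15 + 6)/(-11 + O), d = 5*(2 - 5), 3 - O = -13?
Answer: -63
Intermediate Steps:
O = 16 (O = 3 - 1*(-13) = 3 + 13 = 16)
d = -15 (d = 5*(-3) = -15)
C = 21/5 (C = (15 + 6)/(-11 + 16) = 21/5 ≈ 4.2000)
(d*(-14 + 15))*C = -15*(-14 + 15)*(21/5) = -15*1*(21/5) = -15*21/5 = -63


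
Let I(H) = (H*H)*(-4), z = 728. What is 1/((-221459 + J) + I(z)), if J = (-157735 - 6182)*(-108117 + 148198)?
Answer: -1/6572298672 ≈ -1.5215e-10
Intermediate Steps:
I(H) = -4*H² (I(H) = H²*(-4) = -4*H²)
J = -6569957277 (J = -163917*40081 = -6569957277)
1/((-221459 + J) + I(z)) = 1/((-221459 - 6569957277) - 4*728²) = 1/(-6570178736 - 4*529984) = 1/(-6570178736 - 2119936) = 1/(-6572298672) = -1/6572298672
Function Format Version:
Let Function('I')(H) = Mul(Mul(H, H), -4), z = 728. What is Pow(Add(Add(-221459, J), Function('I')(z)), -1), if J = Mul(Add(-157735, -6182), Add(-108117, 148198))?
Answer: Rational(-1, 6572298672) ≈ -1.5215e-10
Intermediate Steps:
Function('I')(H) = Mul(-4, Pow(H, 2)) (Function('I')(H) = Mul(Pow(H, 2), -4) = Mul(-4, Pow(H, 2)))
J = -6569957277 (J = Mul(-163917, 40081) = -6569957277)
Pow(Add(Add(-221459, J), Function('I')(z)), -1) = Pow(Add(Add(-221459, -6569957277), Mul(-4, Pow(728, 2))), -1) = Pow(Add(-6570178736, Mul(-4, 529984)), -1) = Pow(Add(-6570178736, -2119936), -1) = Pow(-6572298672, -1) = Rational(-1, 6572298672)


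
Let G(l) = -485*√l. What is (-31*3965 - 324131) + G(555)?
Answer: -447046 - 485*√555 ≈ -4.5847e+5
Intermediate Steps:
(-31*3965 - 324131) + G(555) = (-31*3965 - 324131) - 485*√555 = (-122915 - 324131) - 485*√555 = -447046 - 485*√555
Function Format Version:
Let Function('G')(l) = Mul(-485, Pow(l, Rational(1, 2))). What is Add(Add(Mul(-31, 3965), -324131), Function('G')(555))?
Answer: Add(-447046, Mul(-485, Pow(555, Rational(1, 2)))) ≈ -4.5847e+5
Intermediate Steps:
Add(Add(Mul(-31, 3965), -324131), Function('G')(555)) = Add(Add(Mul(-31, 3965), -324131), Mul(-485, Pow(555, Rational(1, 2)))) = Add(Add(-122915, -324131), Mul(-485, Pow(555, Rational(1, 2)))) = Add(-447046, Mul(-485, Pow(555, Rational(1, 2))))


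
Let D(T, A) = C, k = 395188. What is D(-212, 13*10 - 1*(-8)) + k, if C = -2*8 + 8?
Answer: 395180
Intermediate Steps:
C = -8 (C = -16 + 8 = -8)
D(T, A) = -8
D(-212, 13*10 - 1*(-8)) + k = -8 + 395188 = 395180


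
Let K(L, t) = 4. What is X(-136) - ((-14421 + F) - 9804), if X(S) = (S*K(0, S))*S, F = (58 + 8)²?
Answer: 93853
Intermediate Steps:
F = 4356 (F = 66² = 4356)
X(S) = 4*S² (X(S) = (S*4)*S = (4*S)*S = 4*S²)
X(-136) - ((-14421 + F) - 9804) = 4*(-136)² - ((-14421 + 4356) - 9804) = 4*18496 - (-10065 - 9804) = 73984 - 1*(-19869) = 73984 + 19869 = 93853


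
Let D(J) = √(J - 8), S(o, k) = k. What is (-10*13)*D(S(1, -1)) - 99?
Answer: -99 - 390*I ≈ -99.0 - 390.0*I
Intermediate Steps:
D(J) = √(-8 + J)
(-10*13)*D(S(1, -1)) - 99 = (-10*13)*√(-8 - 1) - 99 = -390*I - 99 = -99 - 390*I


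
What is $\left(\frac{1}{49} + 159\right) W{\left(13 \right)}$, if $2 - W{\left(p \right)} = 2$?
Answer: $0$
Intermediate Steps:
$W{\left(p \right)} = 0$ ($W{\left(p \right)} = 2 - 2 = 0$)
$\left(\frac{1}{49} + 159\right) W{\left(13 \right)} = \left(\frac{1}{49} + 159\right) 0 = \frac{7792}{49} \cdot 0 = 0$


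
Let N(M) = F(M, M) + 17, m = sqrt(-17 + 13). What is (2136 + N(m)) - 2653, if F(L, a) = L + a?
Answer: -500 + 4*I ≈ -500.0 + 4.0*I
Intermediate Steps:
m = 2*I (m = sqrt(-4) = 2*I ≈ 2.0*I)
N(M) = 17 + 2*M (N(M) = (M + M) + 17 = 2*M + 17 = 17 + 2*M)
(2136 + N(m)) - 2653 = (2136 + (17 + 2*(2*I))) - 2653 = (2136 + (17 + 4*I)) - 2653 = (2153 + 4*I) - 2653 = -500 + 4*I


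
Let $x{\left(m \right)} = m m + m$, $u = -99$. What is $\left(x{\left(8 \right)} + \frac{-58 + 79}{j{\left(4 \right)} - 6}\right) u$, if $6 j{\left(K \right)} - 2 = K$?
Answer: $- \frac{33561}{5} \approx -6712.2$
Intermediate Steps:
$j{\left(K \right)} = \frac{1}{3} + \frac{K}{6}$
$x{\left(m \right)} = m + m^{2}$ ($x{\left(m \right)} = m^{2} + m = m + m^{2}$)
$\left(x{\left(8 \right)} + \frac{-58 + 79}{j{\left(4 \right)} - 6}\right) u = \left(8 \left(1 + 8\right) + \frac{-58 + 79}{\left(\frac{1}{3} + \frac{1}{6} \cdot 4\right) - 6}\right) \left(-99\right) = \left(8 \cdot 9 + \frac{21}{\left(\frac{1}{3} + \frac{2}{3}\right) - 6}\right) \left(-99\right) = \left(72 + \frac{21}{1 - 6}\right) \left(-99\right) = \left(72 + \frac{21}{-5}\right) \left(-99\right) = \left(72 + 21 \left(- \frac{1}{5}\right)\right) \left(-99\right) = \left(72 - \frac{21}{5}\right) \left(-99\right) = \frac{339}{5} \left(-99\right) = - \frac{33561}{5}$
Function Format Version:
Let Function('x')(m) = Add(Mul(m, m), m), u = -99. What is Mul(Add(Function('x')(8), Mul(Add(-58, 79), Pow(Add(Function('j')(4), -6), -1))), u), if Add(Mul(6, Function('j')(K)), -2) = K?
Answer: Rational(-33561, 5) ≈ -6712.2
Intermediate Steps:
Function('j')(K) = Add(Rational(1, 3), Mul(Rational(1, 6), K))
Function('x')(m) = Add(m, Pow(m, 2)) (Function('x')(m) = Add(Pow(m, 2), m) = Add(m, Pow(m, 2)))
Mul(Add(Function('x')(8), Mul(Add(-58, 79), Pow(Add(Function('j')(4), -6), -1))), u) = Mul(Add(Mul(8, Add(1, 8)), Mul(Add(-58, 79), Pow(Add(Add(Rational(1, 3), Mul(Rational(1, 6), 4)), -6), -1))), -99) = Mul(Add(Mul(8, 9), Mul(21, Pow(Add(Add(Rational(1, 3), Rational(2, 3)), -6), -1))), -99) = Mul(Add(72, Mul(21, Pow(Add(1, -6), -1))), -99) = Mul(Add(72, Mul(21, Pow(-5, -1))), -99) = Mul(Add(72, Mul(21, Rational(-1, 5))), -99) = Mul(Add(72, Rational(-21, 5)), -99) = Mul(Rational(339, 5), -99) = Rational(-33561, 5)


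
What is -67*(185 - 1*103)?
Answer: -5494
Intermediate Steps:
-67*(185 - 1*103) = -67*(185 - 103) = -67*82 = -5494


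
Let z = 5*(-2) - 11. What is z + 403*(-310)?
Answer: -124951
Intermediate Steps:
z = -21 (z = -10 - 11 = -21)
z + 403*(-310) = -21 + 403*(-310) = -21 - 124930 = -124951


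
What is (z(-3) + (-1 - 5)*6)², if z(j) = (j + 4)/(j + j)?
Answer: 47089/36 ≈ 1308.0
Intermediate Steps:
z(j) = (4 + j)/(2*j) (z(j) = (4 + j)/((2*j)) = (4 + j)*(1/(2*j)) = (4 + j)/(2*j))
(z(-3) + (-1 - 5)*6)² = ((½)*(4 - 3)/(-3) + (-1 - 5)*6)² = ((½)*(-⅓)*1 - 6*6)² = (-⅙ - 36)² = (-217/6)² = 47089/36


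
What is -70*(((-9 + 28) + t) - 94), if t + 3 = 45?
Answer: 2310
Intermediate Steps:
t = 42 (t = -3 + 45 = 42)
-70*(((-9 + 28) + t) - 94) = -70*(((-9 + 28) + 42) - 94) = -70*((19 + 42) - 94) = -70*(61 - 94) = -70*(-33) = 2310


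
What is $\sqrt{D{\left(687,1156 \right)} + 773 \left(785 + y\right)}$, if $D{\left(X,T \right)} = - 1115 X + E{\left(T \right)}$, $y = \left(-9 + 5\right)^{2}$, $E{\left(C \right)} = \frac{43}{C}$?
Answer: $\frac{i \sqrt{169737749}}{34} \approx 383.19 i$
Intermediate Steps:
$y = 16$ ($y = \left(-4\right)^{2} = 16$)
$D{\left(X,T \right)} = - 1115 X + \frac{43}{T}$
$\sqrt{D{\left(687,1156 \right)} + 773 \left(785 + y\right)} = \sqrt{\left(\left(-1115\right) 687 + \frac{43}{1156}\right) + 773 \left(785 + 16\right)} = \sqrt{\left(-766005 + 43 \cdot \frac{1}{1156}\right) + 773 \cdot 801} = \sqrt{\left(-766005 + \frac{43}{1156}\right) + 619173} = \sqrt{- \frac{885501737}{1156} + 619173} = \sqrt{- \frac{169737749}{1156}} = \frac{i \sqrt{169737749}}{34}$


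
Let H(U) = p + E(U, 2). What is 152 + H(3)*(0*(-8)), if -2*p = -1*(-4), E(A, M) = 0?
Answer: 152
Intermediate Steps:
p = -2 (p = -(-1)*(-4)/2 = -½*4 = -2)
H(U) = -2 (H(U) = -2 + 0 = -2)
152 + H(3)*(0*(-8)) = 152 - 0*(-8) = 152 - 2*0 = 152 + 0 = 152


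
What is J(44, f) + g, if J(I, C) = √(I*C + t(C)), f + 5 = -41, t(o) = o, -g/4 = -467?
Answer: 1868 + 3*I*√230 ≈ 1868.0 + 45.497*I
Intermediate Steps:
g = 1868 (g = -4*(-467) = 1868)
f = -46 (f = -5 - 41 = -46)
J(I, C) = √(C + C*I) (J(I, C) = √(I*C + C) = √(C*I + C) = √(C + C*I))
J(44, f) + g = √(-46*(1 + 44)) + 1868 = √(-46*45) + 1868 = √(-2070) + 1868 = 3*I*√230 + 1868 = 1868 + 3*I*√230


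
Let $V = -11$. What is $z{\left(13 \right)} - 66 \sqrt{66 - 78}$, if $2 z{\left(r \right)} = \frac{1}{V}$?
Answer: $- \frac{1}{22} - 132 i \sqrt{3} \approx -0.045455 - 228.63 i$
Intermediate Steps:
$z{\left(r \right)} = - \frac{1}{22}$ ($z{\left(r \right)} = \frac{1}{2 \left(-11\right)} = \frac{1}{2} \left(- \frac{1}{11}\right) = - \frac{1}{22}$)
$z{\left(13 \right)} - 66 \sqrt{66 - 78} = - \frac{1}{22} - 66 \sqrt{66 - 78} = - \frac{1}{22} - 66 \sqrt{-12} = - \frac{1}{22} - 66 \cdot 2 i \sqrt{3} = - \frac{1}{22} - 132 i \sqrt{3}$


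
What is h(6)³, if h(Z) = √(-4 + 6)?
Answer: 2*√2 ≈ 2.8284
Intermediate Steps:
h(Z) = √2
h(6)³ = (√2)³ = 2*√2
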